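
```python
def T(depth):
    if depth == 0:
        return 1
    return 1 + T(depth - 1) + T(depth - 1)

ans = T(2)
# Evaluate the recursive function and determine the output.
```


T(2)
= 1 + T(1) + T(1)
= 1 + 2 * T(1)
T(k) = 2^(k+1) - 1
T(0) = 1
T(1) = 3
T(2) = 7
T(2) = 2^3 - 1 = 7


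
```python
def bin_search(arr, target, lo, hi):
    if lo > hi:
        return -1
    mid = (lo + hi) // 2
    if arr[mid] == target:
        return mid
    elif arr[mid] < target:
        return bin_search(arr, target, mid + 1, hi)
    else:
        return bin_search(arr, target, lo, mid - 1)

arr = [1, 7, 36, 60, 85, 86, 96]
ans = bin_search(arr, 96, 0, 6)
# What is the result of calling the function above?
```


bin_search(arr, 96, 0, 6)
lo=0, hi=6, mid=3, arr[mid]=60
60 < 96, search right half
lo=4, hi=6, mid=5, arr[mid]=86
86 < 96, search right half
lo=6, hi=6, mid=6, arr[mid]=96
arr[6] == 96, found at index 6
= 6


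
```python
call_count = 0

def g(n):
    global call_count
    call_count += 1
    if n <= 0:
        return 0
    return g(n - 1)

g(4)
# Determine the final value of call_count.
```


g(4) calls g(3) calls ... calls g(0)
Total calls: 4 + 1 (for base case) = 5


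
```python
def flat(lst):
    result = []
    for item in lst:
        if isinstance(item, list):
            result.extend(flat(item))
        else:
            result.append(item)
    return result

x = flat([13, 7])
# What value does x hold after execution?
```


flat([13, 7])
Processing each element:
  13 is not a list -> append 13
  7 is not a list -> append 7
= [13, 7]


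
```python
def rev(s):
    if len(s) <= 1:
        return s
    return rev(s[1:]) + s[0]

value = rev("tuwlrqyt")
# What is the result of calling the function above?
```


rev("tuwlrqyt")
= rev("uwlrqyt") + "t"
= rev("wlrqyt") + "u" + "t"
= rev("lrqyt") + "w" + "u" + "t"
= rev("rqyt") + "l" + "w" + "u" + "t"
= rev("qyt") + "r" + "l" + "w" + "u" + "t"
= rev("yt") + "q" + "r" + "l" + "w" + "u" + "t"
= rev("t") + "y" + "q" + "r" + "l" + "w" + "u" + "t"
= "t" + "y" + "q" + "r" + "l" + "w" + "u" + "t"
= "tyqrlwut"


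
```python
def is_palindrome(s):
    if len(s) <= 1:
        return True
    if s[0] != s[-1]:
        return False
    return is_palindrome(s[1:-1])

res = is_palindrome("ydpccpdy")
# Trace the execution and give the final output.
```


is_palindrome("ydpccpdy")
"ydpccpdy": s[0]='y' == s[-1]='y' -> is_palindrome("dpccpd")
"dpccpd": s[0]='d' == s[-1]='d' -> is_palindrome("pccp")
"pccp": s[0]='p' == s[-1]='p' -> is_palindrome("cc")
"cc": s[0]='c' == s[-1]='c' -> is_palindrome("")
"": len <= 1 -> True
= True


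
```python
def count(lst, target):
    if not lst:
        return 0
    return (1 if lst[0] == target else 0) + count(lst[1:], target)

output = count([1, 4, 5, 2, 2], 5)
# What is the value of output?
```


count([1, 4, 5, 2, 2], 5)
lst[0]=1 != 5: 0 + count([4, 5, 2, 2], 5)
lst[0]=4 != 5: 0 + count([5, 2, 2], 5)
lst[0]=5 == 5: 1 + count([2, 2], 5)
lst[0]=2 != 5: 0 + count([2], 5)
lst[0]=2 != 5: 0 + count([], 5)
= 1


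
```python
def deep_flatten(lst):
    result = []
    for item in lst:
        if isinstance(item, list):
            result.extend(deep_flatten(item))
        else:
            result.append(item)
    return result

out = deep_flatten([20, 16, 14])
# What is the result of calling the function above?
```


deep_flatten([20, 16, 14])
Processing each element:
  20 is not a list -> append 20
  16 is not a list -> append 16
  14 is not a list -> append 14
= [20, 16, 14]


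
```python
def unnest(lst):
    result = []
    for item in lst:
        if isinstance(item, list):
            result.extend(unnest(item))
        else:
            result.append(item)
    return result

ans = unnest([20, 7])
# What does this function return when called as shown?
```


unnest([20, 7])
Processing each element:
  20 is not a list -> append 20
  7 is not a list -> append 7
= [20, 7]


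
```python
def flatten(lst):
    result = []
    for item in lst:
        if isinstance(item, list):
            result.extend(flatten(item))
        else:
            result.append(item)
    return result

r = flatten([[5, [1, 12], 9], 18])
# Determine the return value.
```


flatten([[5, [1, 12], 9], 18])
Processing each element:
  [5, [1, 12], 9] is a list -> flatten recursively -> [5, 1, 12, 9]
  18 is not a list -> append 18
= [5, 1, 12, 9, 18]


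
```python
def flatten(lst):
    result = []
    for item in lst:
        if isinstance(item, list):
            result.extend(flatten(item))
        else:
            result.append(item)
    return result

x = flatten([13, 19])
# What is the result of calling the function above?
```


flatten([13, 19])
Processing each element:
  13 is not a list -> append 13
  19 is not a list -> append 19
= [13, 19]


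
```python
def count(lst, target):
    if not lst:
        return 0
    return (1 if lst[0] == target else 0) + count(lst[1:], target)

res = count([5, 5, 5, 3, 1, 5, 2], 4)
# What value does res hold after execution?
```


count([5, 5, 5, 3, 1, 5, 2], 4)
lst[0]=5 != 4: 0 + count([5, 5, 3, 1, 5, 2], 4)
lst[0]=5 != 4: 0 + count([5, 3, 1, 5, 2], 4)
lst[0]=5 != 4: 0 + count([3, 1, 5, 2], 4)
lst[0]=3 != 4: 0 + count([1, 5, 2], 4)
lst[0]=1 != 4: 0 + count([5, 2], 4)
lst[0]=5 != 4: 0 + count([2], 4)
lst[0]=2 != 4: 0 + count([], 4)
= 0


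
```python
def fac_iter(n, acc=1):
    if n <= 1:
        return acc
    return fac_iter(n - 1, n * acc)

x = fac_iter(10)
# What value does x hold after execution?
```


fac_iter(10, 1)
= fac_iter(9, 10 * 1) = fac_iter(9, 10)
= fac_iter(8, 9 * 10) = fac_iter(8, 90)
= fac_iter(7, 8 * 90) = fac_iter(7, 720)
= fac_iter(6, 7 * 720) = fac_iter(6, 5040)
= fac_iter(5, 6 * 5040) = fac_iter(5, 30240)
= fac_iter(4, 5 * 30240) = fac_iter(4, 151200)
= fac_iter(3, 4 * 151200) = fac_iter(3, 604800)
= fac_iter(2, 3 * 604800) = fac_iter(2, 1814400)
= fac_iter(1, 2 * 1814400) = fac_iter(1, 3628800)
n <= 1, return acc = 3628800


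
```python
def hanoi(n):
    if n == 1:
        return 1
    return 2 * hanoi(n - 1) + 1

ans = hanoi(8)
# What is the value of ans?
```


hanoi(8)
= 2 * hanoi(7) + 1
= 2 * (2 * hanoi(6) + 1) + 1
= 2 * (2 * (2 * hanoi(5) + 1) + 1) + 1
= 2 * (2 * (2 * (2 * hanoi(4) + 1) + 1) + 1) + 1
= 2 * (2 * (2 * (2 * (2 * hanoi(3) + 1) + 1) + 1) + 1) + 1
= 2 * (2 * (2 * (2 * (2 * (2 * hanoi(2) + 1) + 1) + 1) + 1) + 1) + 1
= 2 * (2 * (2 * (2 * (2 * (2 * (2 * hanoi(1) + 1) + 1) + 1) + 1) + 1) + 1) + 1
Now compute bottom-up:
hanoi(1) = 1
hanoi(2) = 2 * 1 + 1 = 3
hanoi(3) = 2 * 3 + 1 = 7
hanoi(4) = 2 * 7 + 1 = 15
hanoi(5) = 2 * 15 + 1 = 31
hanoi(6) = 2 * 31 + 1 = 63
hanoi(7) = 2 * 63 + 1 = 127
hanoi(8) = 2 * 127 + 1 = 255
= 255


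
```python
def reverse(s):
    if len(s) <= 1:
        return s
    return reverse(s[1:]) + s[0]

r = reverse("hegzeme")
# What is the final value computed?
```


reverse("hegzeme")
= reverse("egzeme") + "h"
= reverse("gzeme") + "e" + "h"
= reverse("zeme") + "g" + "e" + "h"
= reverse("eme") + "z" + "g" + "e" + "h"
= reverse("me") + "e" + "z" + "g" + "e" + "h"
= reverse("e") + "m" + "e" + "z" + "g" + "e" + "h"
= "e" + "m" + "e" + "z" + "g" + "e" + "h"
= "emezgeh"


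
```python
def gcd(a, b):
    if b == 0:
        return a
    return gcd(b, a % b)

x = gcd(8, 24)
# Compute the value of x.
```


gcd(8, 24)
= gcd(24, 8 % 24) = gcd(24, 8)
= gcd(8, 24 % 8) = gcd(8, 0)
b == 0, return a = 8


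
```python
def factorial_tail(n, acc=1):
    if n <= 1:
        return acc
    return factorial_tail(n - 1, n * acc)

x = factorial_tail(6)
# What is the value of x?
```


factorial_tail(6, 1)
= factorial_tail(5, 6 * 1) = factorial_tail(5, 6)
= factorial_tail(4, 5 * 6) = factorial_tail(4, 30)
= factorial_tail(3, 4 * 30) = factorial_tail(3, 120)
= factorial_tail(2, 3 * 120) = factorial_tail(2, 360)
= factorial_tail(1, 2 * 360) = factorial_tail(1, 720)
n <= 1, return acc = 720


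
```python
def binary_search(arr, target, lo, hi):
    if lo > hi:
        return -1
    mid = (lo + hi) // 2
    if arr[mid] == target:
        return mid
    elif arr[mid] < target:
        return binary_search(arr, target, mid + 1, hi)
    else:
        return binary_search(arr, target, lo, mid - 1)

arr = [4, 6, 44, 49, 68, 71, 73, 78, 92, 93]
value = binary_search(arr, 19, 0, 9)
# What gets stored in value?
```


binary_search(arr, 19, 0, 9)
lo=0, hi=9, mid=4, arr[mid]=68
68 > 19, search left half
lo=0, hi=3, mid=1, arr[mid]=6
6 < 19, search right half
lo=2, hi=3, mid=2, arr[mid]=44
44 > 19, search left half
lo > hi, target not found, return -1
= -1


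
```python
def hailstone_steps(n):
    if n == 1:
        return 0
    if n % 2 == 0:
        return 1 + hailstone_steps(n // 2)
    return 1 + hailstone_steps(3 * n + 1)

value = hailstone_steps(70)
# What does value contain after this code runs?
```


hailstone_steps(70)
70 is even -> hailstone_steps(35)
35 is odd -> 3*35+1 = 106 -> hailstone_steps(106)
106 is even -> hailstone_steps(53)
53 is odd -> 3*53+1 = 160 -> hailstone_steps(160)
160 is even -> hailstone_steps(80)
80 is even -> hailstone_steps(40)
40 is even -> hailstone_steps(20)
20 is even -> hailstone_steps(10)
10 is even -> hailstone_steps(5)
5 is odd -> 3*5+1 = 16 -> hailstone_steps(16)
16 is even -> hailstone_steps(8)
8 is even -> hailstone_steps(4)
4 is even -> hailstone_steps(2)
2 is even -> hailstone_steps(1)
Reached 1 after 14 steps
= 14


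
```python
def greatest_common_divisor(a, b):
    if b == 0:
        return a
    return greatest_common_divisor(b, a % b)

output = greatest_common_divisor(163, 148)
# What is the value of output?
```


greatest_common_divisor(163, 148)
= greatest_common_divisor(148, 163 % 148) = greatest_common_divisor(148, 15)
= greatest_common_divisor(15, 148 % 15) = greatest_common_divisor(15, 13)
= greatest_common_divisor(13, 15 % 13) = greatest_common_divisor(13, 2)
= greatest_common_divisor(2, 13 % 2) = greatest_common_divisor(2, 1)
= greatest_common_divisor(1, 2 % 1) = greatest_common_divisor(1, 0)
b == 0, return a = 1


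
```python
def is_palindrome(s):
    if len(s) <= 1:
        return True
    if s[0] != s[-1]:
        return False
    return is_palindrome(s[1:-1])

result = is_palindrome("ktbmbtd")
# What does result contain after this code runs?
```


is_palindrome("ktbmbtd")
"ktbmbtd": s[0]='k' != s[-1]='d' -> False
= False


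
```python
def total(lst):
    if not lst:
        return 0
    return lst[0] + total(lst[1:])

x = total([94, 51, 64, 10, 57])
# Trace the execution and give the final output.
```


total([94, 51, 64, 10, 57])
= 94 + total([51, 64, 10, 57])
= 94 + 51 + total([64, 10, 57])
= 94 + 51 + 64 + total([10, 57])
= 94 + 51 + 64 + 10 + total([57])
= 94 + 51 + 64 + 10 + 57 + total([])
= 94 + 51 + 64 + 10 + 57 + 0
= 276


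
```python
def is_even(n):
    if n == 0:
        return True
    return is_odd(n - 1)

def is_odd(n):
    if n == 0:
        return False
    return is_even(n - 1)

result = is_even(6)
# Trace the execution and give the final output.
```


is_even(6)
= is_odd(5)
= is_even(4)
= is_odd(3)
= is_even(2)
= is_odd(1)
= is_even(0)
n == 0: return True
= True


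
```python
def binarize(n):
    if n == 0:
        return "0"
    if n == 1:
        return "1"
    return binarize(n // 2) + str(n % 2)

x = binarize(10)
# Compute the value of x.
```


binarize(10)
= binarize(5) + "0"
= binarize(2) + "1" + "0"
= binarize(1) + "0" + "1" + "0"
= "1" + "0" + "1" + "0"
= "1010"


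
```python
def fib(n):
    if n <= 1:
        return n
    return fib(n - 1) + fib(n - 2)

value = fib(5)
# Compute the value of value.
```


fib(5)
= fib(4) + fib(3)
= (fib(3) + fib(2)) + fib(3)
Computing bottom-up: fib(0)=0, fib(1)=1, fib(2)=1, fib(3)=2, fib(4)=3, fib(5)=5
= 5


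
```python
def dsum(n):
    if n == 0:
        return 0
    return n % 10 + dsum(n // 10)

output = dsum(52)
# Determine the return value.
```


dsum(52)
= 2 + dsum(5)
= 2 + 5 + dsum(0)
= 2 + 5 + 0
= 7


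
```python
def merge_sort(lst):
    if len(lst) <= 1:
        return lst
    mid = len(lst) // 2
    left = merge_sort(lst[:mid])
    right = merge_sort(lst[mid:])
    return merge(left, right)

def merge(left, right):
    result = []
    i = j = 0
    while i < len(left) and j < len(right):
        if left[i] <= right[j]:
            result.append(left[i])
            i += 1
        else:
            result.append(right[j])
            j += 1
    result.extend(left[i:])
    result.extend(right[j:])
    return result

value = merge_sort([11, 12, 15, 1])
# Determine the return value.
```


merge_sort([11, 12, 15, 1])
Split into [11, 12] and [15, 1]
Left sorted: [11, 12]
Right sorted: [1, 15]
Merge [11, 12] and [1, 15]
= [1, 11, 12, 15]


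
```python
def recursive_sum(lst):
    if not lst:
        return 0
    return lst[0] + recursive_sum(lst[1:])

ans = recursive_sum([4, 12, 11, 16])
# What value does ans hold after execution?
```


recursive_sum([4, 12, 11, 16])
= 4 + recursive_sum([12, 11, 16])
= 4 + 12 + recursive_sum([11, 16])
= 4 + 12 + 11 + recursive_sum([16])
= 4 + 12 + 11 + 16 + recursive_sum([])
= 4 + 12 + 11 + 16 + 0
= 43


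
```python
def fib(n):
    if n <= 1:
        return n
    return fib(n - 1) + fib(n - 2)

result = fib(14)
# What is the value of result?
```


fib(14)
= fib(13) + fib(12)
= (fib(12) + fib(11)) + fib(12)
Computing bottom-up: fib(0)=0, fib(1)=1, fib(2)=1, fib(3)=2, fib(4)=3, fib(5)=5, fib(6)=8, fib(7)=13, fib(8)=21, fib(9)=34, fib(10)=55, fib(11)=89, fib(12)=144, fib(13)=233, fib(14)=377
= 377


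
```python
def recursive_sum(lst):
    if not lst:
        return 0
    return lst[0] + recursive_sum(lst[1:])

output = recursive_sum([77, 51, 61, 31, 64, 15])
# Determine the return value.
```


recursive_sum([77, 51, 61, 31, 64, 15])
= 77 + recursive_sum([51, 61, 31, 64, 15])
= 77 + 51 + recursive_sum([61, 31, 64, 15])
= 77 + 51 + 61 + recursive_sum([31, 64, 15])
= 77 + 51 + 61 + 31 + recursive_sum([64, 15])
= 77 + 51 + 61 + 31 + 64 + recursive_sum([15])
= 77 + 51 + 61 + 31 + 64 + 15 + recursive_sum([])
= 77 + 51 + 61 + 31 + 64 + 15 + 0
= 299


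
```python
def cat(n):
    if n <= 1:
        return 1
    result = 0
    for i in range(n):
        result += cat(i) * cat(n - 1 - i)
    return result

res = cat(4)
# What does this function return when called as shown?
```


cat(4)
= sum of cat(i) * cat(4-1-i) for i in 0..3
First compute sub-values bottom-up:
  cat(0) = 1, cat(1) = 1
  cat(2) = 1*1 + 1*1 = 2
  cat(3) = 1*2 + 1*1 + 2*1 = 5
Now cat(4):
  cat(0)*cat(3) = 1*5 = 5
  cat(1)*cat(2) = 1*2 = 2
  cat(2)*cat(1) = 2*1 = 2
  cat(3)*cat(0) = 5*1 = 5
= 5 + 2 + 2 + 5
= 14


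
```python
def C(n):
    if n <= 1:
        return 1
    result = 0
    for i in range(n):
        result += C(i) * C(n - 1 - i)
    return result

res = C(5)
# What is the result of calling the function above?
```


C(5)
= sum of C(i) * C(5-1-i) for i in 0..4
First compute sub-values bottom-up:
  C(0) = 1, C(1) = 1
  C(2) = 1*1 + 1*1 = 2
  C(3) = 1*2 + 1*1 + 2*1 = 5
  C(4) = 1*5 + 1*2 + 2*1 + 5*1 = 14
Now C(5):
  C(0)*C(4) = 1*14 = 14
  C(1)*C(3) = 1*5 = 5
  C(2)*C(2) = 2*2 = 4
  C(3)*C(1) = 5*1 = 5
  C(4)*C(0) = 14*1 = 14
= 14 + 5 + 4 + 5 + 14
= 42


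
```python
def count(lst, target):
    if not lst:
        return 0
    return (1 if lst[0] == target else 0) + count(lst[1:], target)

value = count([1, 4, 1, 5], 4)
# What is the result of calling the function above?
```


count([1, 4, 1, 5], 4)
lst[0]=1 != 4: 0 + count([4, 1, 5], 4)
lst[0]=4 == 4: 1 + count([1, 5], 4)
lst[0]=1 != 4: 0 + count([5], 4)
lst[0]=5 != 4: 0 + count([], 4)
= 1


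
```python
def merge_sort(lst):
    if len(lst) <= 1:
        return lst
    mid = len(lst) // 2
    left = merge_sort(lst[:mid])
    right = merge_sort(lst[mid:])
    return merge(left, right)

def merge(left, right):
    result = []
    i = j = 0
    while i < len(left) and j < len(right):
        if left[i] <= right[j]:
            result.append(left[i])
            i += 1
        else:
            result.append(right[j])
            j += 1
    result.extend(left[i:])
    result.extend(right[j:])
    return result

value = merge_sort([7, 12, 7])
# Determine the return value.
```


merge_sort([7, 12, 7])
Split into [7] and [12, 7]
Left sorted: [7]
Right sorted: [7, 12]
Merge [7] and [7, 12]
= [7, 7, 12]


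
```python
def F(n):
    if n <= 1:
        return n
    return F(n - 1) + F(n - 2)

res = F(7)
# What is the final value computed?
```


F(7)
= F(6) + F(5)
= (F(5) + F(4)) + F(5)
Computing bottom-up: F(0)=0, F(1)=1, F(2)=1, F(3)=2, F(4)=3, F(5)=5, F(6)=8, F(7)=13
= 13


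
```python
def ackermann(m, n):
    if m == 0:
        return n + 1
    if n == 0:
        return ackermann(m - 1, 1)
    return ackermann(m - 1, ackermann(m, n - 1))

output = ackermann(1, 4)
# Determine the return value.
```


ackermann(1, 4)
= ackermann(0, ackermann(1, 3))
First compute ackermann(1, 3) = 5
= ackermann(0, 5)
= 6


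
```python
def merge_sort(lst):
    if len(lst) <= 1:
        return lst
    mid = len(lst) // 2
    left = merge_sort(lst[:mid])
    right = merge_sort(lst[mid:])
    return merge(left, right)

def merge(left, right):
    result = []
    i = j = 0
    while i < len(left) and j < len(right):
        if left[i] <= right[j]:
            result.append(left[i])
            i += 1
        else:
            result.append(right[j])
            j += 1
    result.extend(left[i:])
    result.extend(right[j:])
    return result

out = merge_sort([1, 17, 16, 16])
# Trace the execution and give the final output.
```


merge_sort([1, 17, 16, 16])
Split into [1, 17] and [16, 16]
Left sorted: [1, 17]
Right sorted: [16, 16]
Merge [1, 17] and [16, 16]
= [1, 16, 16, 17]


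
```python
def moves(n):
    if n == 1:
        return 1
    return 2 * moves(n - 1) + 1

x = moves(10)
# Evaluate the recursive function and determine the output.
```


moves(10)
= 2 * moves(9) + 1
= 2 * (2 * moves(8) + 1) + 1
= 2 * (2 * (2 * moves(7) + 1) + 1) + 1
= 2 * (2 * (2 * (2 * moves(6) + 1) + 1) + 1) + 1
= 2 * (2 * (2 * (2 * (2 * moves(5) + 1) + 1) + 1) + 1) + 1
= 2 * (2 * (2 * (2 * (2 * (2 * moves(4) + 1) + 1) + 1) + 1) + 1) + 1
= 2 * (2 * (2 * (2 * (2 * (2 * (2 * moves(3) + 1) + 1) + 1) + 1) + 1) + 1) + 1
= 2 * (2 * (2 * (2 * (2 * (2 * (2 * (2 * moves(2) + 1) + 1) + 1) + 1) + 1) + 1) + 1) + 1
= 2 * (2 * (2 * (2 * (2 * (2 * (2 * (2 * (2 * moves(1) + 1) + 1) + 1) + 1) + 1) + 1) + 1) + 1) + 1
Now compute bottom-up:
moves(1) = 1
moves(2) = 2 * 1 + 1 = 3
moves(3) = 2 * 3 + 1 = 7
moves(4) = 2 * 7 + 1 = 15
moves(5) = 2 * 15 + 1 = 31
moves(6) = 2 * 31 + 1 = 63
moves(7) = 2 * 63 + 1 = 127
moves(8) = 2 * 127 + 1 = 255
moves(9) = 2 * 255 + 1 = 511
moves(10) = 2 * 511 + 1 = 1023
= 1023


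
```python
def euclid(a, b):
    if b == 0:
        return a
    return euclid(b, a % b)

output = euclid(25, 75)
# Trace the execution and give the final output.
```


euclid(25, 75)
= euclid(75, 25 % 75) = euclid(75, 25)
= euclid(25, 75 % 25) = euclid(25, 0)
b == 0, return a = 25


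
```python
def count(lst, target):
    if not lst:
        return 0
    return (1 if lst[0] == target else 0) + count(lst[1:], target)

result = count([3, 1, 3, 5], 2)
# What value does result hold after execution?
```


count([3, 1, 3, 5], 2)
lst[0]=3 != 2: 0 + count([1, 3, 5], 2)
lst[0]=1 != 2: 0 + count([3, 5], 2)
lst[0]=3 != 2: 0 + count([5], 2)
lst[0]=5 != 2: 0 + count([], 2)
= 0


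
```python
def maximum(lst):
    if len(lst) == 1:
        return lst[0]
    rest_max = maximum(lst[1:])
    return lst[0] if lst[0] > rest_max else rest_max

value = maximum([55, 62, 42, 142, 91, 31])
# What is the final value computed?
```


maximum([55, 62, 42, 142, 91, 31])
= compare 55 with maximum([62, 42, 142, 91, 31])
= compare 62 with maximum([42, 142, 91, 31])
= compare 42 with maximum([142, 91, 31])
= compare 142 with maximum([91, 31])
= compare 91 with maximum([31])
Base: maximum([31]) = 31
compare 91 with 31: max = 91
compare 142 with 91: max = 142
compare 42 with 142: max = 142
compare 62 with 142: max = 142
compare 55 with 142: max = 142
= 142


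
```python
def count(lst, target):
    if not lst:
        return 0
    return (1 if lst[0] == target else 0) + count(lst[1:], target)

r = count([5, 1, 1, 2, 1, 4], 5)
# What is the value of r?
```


count([5, 1, 1, 2, 1, 4], 5)
lst[0]=5 == 5: 1 + count([1, 1, 2, 1, 4], 5)
lst[0]=1 != 5: 0 + count([1, 2, 1, 4], 5)
lst[0]=1 != 5: 0 + count([2, 1, 4], 5)
lst[0]=2 != 5: 0 + count([1, 4], 5)
lst[0]=1 != 5: 0 + count([4], 5)
lst[0]=4 != 5: 0 + count([], 5)
= 1


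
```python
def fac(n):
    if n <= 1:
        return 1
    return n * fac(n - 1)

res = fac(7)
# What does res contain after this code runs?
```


fac(7)
= 7 * fac(6)
= 7 * 6 * fac(5)
= 7 * 6 * 5 * fac(4)
= 7 * 6 * 5 * 4 * fac(3)
= 7 * 6 * 5 * 4 * 3 * fac(2)
= 7 * 6 * 5 * 4 * 3 * 2 * fac(1)
= 7 * 6 * 5 * 4 * 3 * 2 * 1
= 5040


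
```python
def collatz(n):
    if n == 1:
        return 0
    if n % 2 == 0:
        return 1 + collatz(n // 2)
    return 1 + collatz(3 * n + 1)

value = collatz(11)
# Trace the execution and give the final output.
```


collatz(11)
11 is odd -> 3*11+1 = 34 -> collatz(34)
34 is even -> collatz(17)
17 is odd -> 3*17+1 = 52 -> collatz(52)
52 is even -> collatz(26)
26 is even -> collatz(13)
13 is odd -> 3*13+1 = 40 -> collatz(40)
40 is even -> collatz(20)
20 is even -> collatz(10)
10 is even -> collatz(5)
5 is odd -> 3*5+1 = 16 -> collatz(16)
16 is even -> collatz(8)
8 is even -> collatz(4)
4 is even -> collatz(2)
2 is even -> collatz(1)
Reached 1 after 14 steps
= 14


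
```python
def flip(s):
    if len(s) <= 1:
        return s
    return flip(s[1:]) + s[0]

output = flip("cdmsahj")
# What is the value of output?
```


flip("cdmsahj")
= flip("dmsahj") + "c"
= flip("msahj") + "d" + "c"
= flip("sahj") + "m" + "d" + "c"
= flip("ahj") + "s" + "m" + "d" + "c"
= flip("hj") + "a" + "s" + "m" + "d" + "c"
= flip("j") + "h" + "a" + "s" + "m" + "d" + "c"
= "j" + "h" + "a" + "s" + "m" + "d" + "c"
= "jhasmdc"


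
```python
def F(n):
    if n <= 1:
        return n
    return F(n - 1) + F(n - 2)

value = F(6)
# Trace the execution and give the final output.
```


F(6)
= F(5) + F(4)
= (F(4) + F(3)) + F(4)
Computing bottom-up: F(0)=0, F(1)=1, F(2)=1, F(3)=2, F(4)=3, F(5)=5, F(6)=8
= 8


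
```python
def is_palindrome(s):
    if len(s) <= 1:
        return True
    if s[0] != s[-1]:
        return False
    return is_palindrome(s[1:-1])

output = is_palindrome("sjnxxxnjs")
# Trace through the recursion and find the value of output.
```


is_palindrome("sjnxxxnjs")
"sjnxxxnjs": s[0]='s' == s[-1]='s' -> is_palindrome("jnxxxnj")
"jnxxxnj": s[0]='j' == s[-1]='j' -> is_palindrome("nxxxn")
"nxxxn": s[0]='n' == s[-1]='n' -> is_palindrome("xxx")
"xxx": s[0]='x' == s[-1]='x' -> is_palindrome("x")
"x": len <= 1 -> True
= True


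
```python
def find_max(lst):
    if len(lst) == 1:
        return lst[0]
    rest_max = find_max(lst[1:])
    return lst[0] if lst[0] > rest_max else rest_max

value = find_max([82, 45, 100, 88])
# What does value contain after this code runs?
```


find_max([82, 45, 100, 88])
= compare 82 with find_max([45, 100, 88])
= compare 45 with find_max([100, 88])
= compare 100 with find_max([88])
Base: find_max([88]) = 88
compare 100 with 88: max = 100
compare 45 with 100: max = 100
compare 82 with 100: max = 100
= 100


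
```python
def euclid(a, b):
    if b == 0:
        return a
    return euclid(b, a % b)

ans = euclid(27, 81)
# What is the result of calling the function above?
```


euclid(27, 81)
= euclid(81, 27 % 81) = euclid(81, 27)
= euclid(27, 81 % 27) = euclid(27, 0)
b == 0, return a = 27


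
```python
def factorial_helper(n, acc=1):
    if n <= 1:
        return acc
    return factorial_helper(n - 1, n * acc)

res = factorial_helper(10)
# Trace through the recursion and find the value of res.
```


factorial_helper(10, 1)
= factorial_helper(9, 10 * 1) = factorial_helper(9, 10)
= factorial_helper(8, 9 * 10) = factorial_helper(8, 90)
= factorial_helper(7, 8 * 90) = factorial_helper(7, 720)
= factorial_helper(6, 7 * 720) = factorial_helper(6, 5040)
= factorial_helper(5, 6 * 5040) = factorial_helper(5, 30240)
= factorial_helper(4, 5 * 30240) = factorial_helper(4, 151200)
= factorial_helper(3, 4 * 151200) = factorial_helper(3, 604800)
= factorial_helper(2, 3 * 604800) = factorial_helper(2, 1814400)
= factorial_helper(1, 2 * 1814400) = factorial_helper(1, 3628800)
n <= 1, return acc = 3628800


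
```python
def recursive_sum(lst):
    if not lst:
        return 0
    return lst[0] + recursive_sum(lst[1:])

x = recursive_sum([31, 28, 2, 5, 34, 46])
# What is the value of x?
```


recursive_sum([31, 28, 2, 5, 34, 46])
= 31 + recursive_sum([28, 2, 5, 34, 46])
= 31 + 28 + recursive_sum([2, 5, 34, 46])
= 31 + 28 + 2 + recursive_sum([5, 34, 46])
= 31 + 28 + 2 + 5 + recursive_sum([34, 46])
= 31 + 28 + 2 + 5 + 34 + recursive_sum([46])
= 31 + 28 + 2 + 5 + 34 + 46 + recursive_sum([])
= 31 + 28 + 2 + 5 + 34 + 46 + 0
= 146


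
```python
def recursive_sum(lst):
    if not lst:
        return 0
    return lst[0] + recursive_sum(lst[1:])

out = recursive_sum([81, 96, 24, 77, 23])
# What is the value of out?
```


recursive_sum([81, 96, 24, 77, 23])
= 81 + recursive_sum([96, 24, 77, 23])
= 81 + 96 + recursive_sum([24, 77, 23])
= 81 + 96 + 24 + recursive_sum([77, 23])
= 81 + 96 + 24 + 77 + recursive_sum([23])
= 81 + 96 + 24 + 77 + 23 + recursive_sum([])
= 81 + 96 + 24 + 77 + 23 + 0
= 301


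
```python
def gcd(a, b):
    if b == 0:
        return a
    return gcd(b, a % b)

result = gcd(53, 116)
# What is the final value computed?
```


gcd(53, 116)
= gcd(116, 53 % 116) = gcd(116, 53)
= gcd(53, 116 % 53) = gcd(53, 10)
= gcd(10, 53 % 10) = gcd(10, 3)
= gcd(3, 10 % 3) = gcd(3, 1)
= gcd(1, 3 % 1) = gcd(1, 0)
b == 0, return a = 1


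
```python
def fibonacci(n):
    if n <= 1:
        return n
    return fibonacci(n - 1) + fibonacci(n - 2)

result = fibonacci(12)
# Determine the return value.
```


fibonacci(12)
= fibonacci(11) + fibonacci(10)
= (fibonacci(10) + fibonacci(9)) + fibonacci(10)
Computing bottom-up: fibonacci(0)=0, fibonacci(1)=1, fibonacci(2)=1, fibonacci(3)=2, fibonacci(4)=3, fibonacci(5)=5, fibonacci(6)=8, fibonacci(7)=13, fibonacci(8)=21, fibonacci(9)=34, fibonacci(10)=55, fibonacci(11)=89, fibonacci(12)=144
= 144


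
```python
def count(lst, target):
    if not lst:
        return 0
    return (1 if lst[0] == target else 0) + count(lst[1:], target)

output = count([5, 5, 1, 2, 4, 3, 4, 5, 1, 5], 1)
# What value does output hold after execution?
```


count([5, 5, 1, 2, 4, 3, 4, 5, 1, 5], 1)
lst[0]=5 != 1: 0 + count([5, 1, 2, 4, 3, 4, 5, 1, 5], 1)
lst[0]=5 != 1: 0 + count([1, 2, 4, 3, 4, 5, 1, 5], 1)
lst[0]=1 == 1: 1 + count([2, 4, 3, 4, 5, 1, 5], 1)
lst[0]=2 != 1: 0 + count([4, 3, 4, 5, 1, 5], 1)
lst[0]=4 != 1: 0 + count([3, 4, 5, 1, 5], 1)
lst[0]=3 != 1: 0 + count([4, 5, 1, 5], 1)
lst[0]=4 != 1: 0 + count([5, 1, 5], 1)
lst[0]=5 != 1: 0 + count([1, 5], 1)
lst[0]=1 == 1: 1 + count([5], 1)
lst[0]=5 != 1: 0 + count([], 1)
= 2


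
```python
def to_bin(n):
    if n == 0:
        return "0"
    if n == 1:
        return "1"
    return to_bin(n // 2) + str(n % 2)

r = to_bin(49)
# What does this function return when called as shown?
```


to_bin(49)
= to_bin(24) + "1"
= to_bin(12) + "0" + "1"
= to_bin(6) + "0" + "0" + "1"
= to_bin(3) + "0" + "0" + "0" + "1"
= to_bin(1) + "1" + "0" + "0" + "0" + "1"
= "1" + "1" + "0" + "0" + "0" + "1"
= "110001"


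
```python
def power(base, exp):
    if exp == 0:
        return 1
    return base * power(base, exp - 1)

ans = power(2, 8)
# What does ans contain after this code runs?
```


power(2, 8)
= 2 * power(2, 7)
= 2 * 2 * power(2, 6)
= 2 * 2 * 2 * power(2, 5)
= 2 * 2 * 2 * 2 * power(2, 4)
= 2 * 2 * 2 * 2 * 2 * power(2, 3)
= 2 * 2 * 2 * 2 * 2 * 2 * power(2, 2)
= 2 * 2 * 2 * 2 * 2 * 2 * 2 * power(2, 1)
= 2 * 2 * 2 * 2 * 2 * 2 * 2 * 2 * power(2, 0)
= 2 * 2 * 2 * 2 * 2 * 2 * 2 * 2 * 1
= 256


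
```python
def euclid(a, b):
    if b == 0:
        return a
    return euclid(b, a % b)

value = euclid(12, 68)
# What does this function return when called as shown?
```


euclid(12, 68)
= euclid(68, 12 % 68) = euclid(68, 12)
= euclid(12, 68 % 12) = euclid(12, 8)
= euclid(8, 12 % 8) = euclid(8, 4)
= euclid(4, 8 % 4) = euclid(4, 0)
b == 0, return a = 4


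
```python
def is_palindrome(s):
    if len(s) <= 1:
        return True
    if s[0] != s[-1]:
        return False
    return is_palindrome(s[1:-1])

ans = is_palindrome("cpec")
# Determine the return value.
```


is_palindrome("cpec")
"cpec": s[0]='c' == s[-1]='c' -> is_palindrome("pe")
"pe": s[0]='p' != s[-1]='e' -> False
= False


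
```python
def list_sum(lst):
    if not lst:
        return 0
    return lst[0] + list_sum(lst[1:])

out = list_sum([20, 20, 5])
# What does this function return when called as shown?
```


list_sum([20, 20, 5])
= 20 + list_sum([20, 5])
= 20 + 20 + list_sum([5])
= 20 + 20 + 5 + list_sum([])
= 20 + 20 + 5 + 0
= 45


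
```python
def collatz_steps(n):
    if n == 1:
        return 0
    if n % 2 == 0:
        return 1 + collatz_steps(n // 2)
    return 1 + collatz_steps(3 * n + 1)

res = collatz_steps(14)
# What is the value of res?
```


collatz_steps(14)
14 is even -> collatz_steps(7)
7 is odd -> 3*7+1 = 22 -> collatz_steps(22)
22 is even -> collatz_steps(11)
11 is odd -> 3*11+1 = 34 -> collatz_steps(34)
34 is even -> collatz_steps(17)
17 is odd -> 3*17+1 = 52 -> collatz_steps(52)
52 is even -> collatz_steps(26)
26 is even -> collatz_steps(13)
13 is odd -> 3*13+1 = 40 -> collatz_steps(40)
40 is even -> collatz_steps(20)
20 is even -> collatz_steps(10)
10 is even -> collatz_steps(5)
5 is odd -> 3*5+1 = 16 -> collatz_steps(16)
16 is even -> collatz_steps(8)
8 is even -> collatz_steps(4)
4 is even -> collatz_steps(2)
2 is even -> collatz_steps(1)
Reached 1 after 17 steps
= 17


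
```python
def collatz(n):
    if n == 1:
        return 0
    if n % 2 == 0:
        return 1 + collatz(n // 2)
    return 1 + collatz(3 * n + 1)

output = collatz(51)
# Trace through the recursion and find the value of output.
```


collatz(51)
51 is odd -> 3*51+1 = 154 -> collatz(154)
154 is even -> collatz(77)
77 is odd -> 3*77+1 = 232 -> collatz(232)
232 is even -> collatz(116)
116 is even -> collatz(58)
58 is even -> collatz(29)
29 is odd -> 3*29+1 = 88 -> collatz(88)
88 is even -> collatz(44)
44 is even -> collatz(22)
22 is even -> collatz(11)
11 is odd -> 3*11+1 = 34 -> collatz(34)
34 is even -> collatz(17)
17 is odd -> 3*17+1 = 52 -> collatz(52)
52 is even -> collatz(26)
26 is even -> collatz(13)
13 is odd -> 3*13+1 = 40 -> collatz(40)
40 is even -> collatz(20)
20 is even -> collatz(10)
10 is even -> collatz(5)
5 is odd -> 3*5+1 = 16 -> collatz(16)
16 is even -> collatz(8)
8 is even -> collatz(4)
4 is even -> collatz(2)
2 is even -> collatz(1)
Reached 1 after 24 steps
= 24


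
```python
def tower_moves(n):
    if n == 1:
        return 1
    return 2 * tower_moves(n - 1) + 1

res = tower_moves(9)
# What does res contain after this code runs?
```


tower_moves(9)
= 2 * tower_moves(8) + 1
= 2 * (2 * tower_moves(7) + 1) + 1
= 2 * (2 * (2 * tower_moves(6) + 1) + 1) + 1
= 2 * (2 * (2 * (2 * tower_moves(5) + 1) + 1) + 1) + 1
= 2 * (2 * (2 * (2 * (2 * tower_moves(4) + 1) + 1) + 1) + 1) + 1
= 2 * (2 * (2 * (2 * (2 * (2 * tower_moves(3) + 1) + 1) + 1) + 1) + 1) + 1
= 2 * (2 * (2 * (2 * (2 * (2 * (2 * tower_moves(2) + 1) + 1) + 1) + 1) + 1) + 1) + 1
= 2 * (2 * (2 * (2 * (2 * (2 * (2 * (2 * tower_moves(1) + 1) + 1) + 1) + 1) + 1) + 1) + 1) + 1
Now compute bottom-up:
tower_moves(1) = 1
tower_moves(2) = 2 * 1 + 1 = 3
tower_moves(3) = 2 * 3 + 1 = 7
tower_moves(4) = 2 * 7 + 1 = 15
tower_moves(5) = 2 * 15 + 1 = 31
tower_moves(6) = 2 * 31 + 1 = 63
tower_moves(7) = 2 * 63 + 1 = 127
tower_moves(8) = 2 * 127 + 1 = 255
tower_moves(9) = 2 * 255 + 1 = 511
= 511


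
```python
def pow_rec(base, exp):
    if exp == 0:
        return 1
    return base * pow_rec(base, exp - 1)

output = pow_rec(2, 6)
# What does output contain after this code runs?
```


pow_rec(2, 6)
= 2 * pow_rec(2, 5)
= 2 * 2 * pow_rec(2, 4)
= 2 * 2 * 2 * pow_rec(2, 3)
= 2 * 2 * 2 * 2 * pow_rec(2, 2)
= 2 * 2 * 2 * 2 * 2 * pow_rec(2, 1)
= 2 * 2 * 2 * 2 * 2 * 2 * pow_rec(2, 0)
= 2 * 2 * 2 * 2 * 2 * 2 * 1
= 64


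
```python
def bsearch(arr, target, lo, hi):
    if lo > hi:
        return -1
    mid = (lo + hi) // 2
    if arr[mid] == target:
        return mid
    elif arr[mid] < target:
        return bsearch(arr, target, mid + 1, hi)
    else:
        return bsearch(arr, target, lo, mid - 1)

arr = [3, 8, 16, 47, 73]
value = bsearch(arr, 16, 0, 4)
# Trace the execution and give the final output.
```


bsearch(arr, 16, 0, 4)
lo=0, hi=4, mid=2, arr[mid]=16
arr[2] == 16, found at index 2
= 2


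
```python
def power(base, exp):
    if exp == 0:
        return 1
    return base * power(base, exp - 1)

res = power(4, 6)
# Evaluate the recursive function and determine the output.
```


power(4, 6)
= 4 * power(4, 5)
= 4 * 4 * power(4, 4)
= 4 * 4 * 4 * power(4, 3)
= 4 * 4 * 4 * 4 * power(4, 2)
= 4 * 4 * 4 * 4 * 4 * power(4, 1)
= 4 * 4 * 4 * 4 * 4 * 4 * power(4, 0)
= 4 * 4 * 4 * 4 * 4 * 4 * 1
= 4096


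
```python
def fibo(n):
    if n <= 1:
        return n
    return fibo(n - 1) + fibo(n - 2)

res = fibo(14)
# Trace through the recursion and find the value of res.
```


fibo(14)
= fibo(13) + fibo(12)
= (fibo(12) + fibo(11)) + fibo(12)
Computing bottom-up: fibo(0)=0, fibo(1)=1, fibo(2)=1, fibo(3)=2, fibo(4)=3, fibo(5)=5, fibo(6)=8, fibo(7)=13, fibo(8)=21, fibo(9)=34, fibo(10)=55, fibo(11)=89, fibo(12)=144, fibo(13)=233, fibo(14)=377
= 377


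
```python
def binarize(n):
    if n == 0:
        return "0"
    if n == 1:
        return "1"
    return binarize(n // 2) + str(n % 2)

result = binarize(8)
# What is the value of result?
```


binarize(8)
= binarize(4) + "0"
= binarize(2) + "0" + "0"
= binarize(1) + "0" + "0" + "0"
= "1" + "0" + "0" + "0"
= "1000"


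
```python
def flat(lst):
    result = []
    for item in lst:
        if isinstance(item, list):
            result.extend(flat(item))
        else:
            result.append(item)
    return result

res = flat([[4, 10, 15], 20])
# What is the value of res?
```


flat([[4, 10, 15], 20])
Processing each element:
  [4, 10, 15] is a list -> flat recursively -> [4, 10, 15]
  20 is not a list -> append 20
= [4, 10, 15, 20]


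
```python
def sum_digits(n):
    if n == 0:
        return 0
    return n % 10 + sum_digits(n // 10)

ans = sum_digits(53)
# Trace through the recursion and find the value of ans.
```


sum_digits(53)
= 3 + sum_digits(5)
= 3 + 5 + sum_digits(0)
= 3 + 5 + 0
= 8


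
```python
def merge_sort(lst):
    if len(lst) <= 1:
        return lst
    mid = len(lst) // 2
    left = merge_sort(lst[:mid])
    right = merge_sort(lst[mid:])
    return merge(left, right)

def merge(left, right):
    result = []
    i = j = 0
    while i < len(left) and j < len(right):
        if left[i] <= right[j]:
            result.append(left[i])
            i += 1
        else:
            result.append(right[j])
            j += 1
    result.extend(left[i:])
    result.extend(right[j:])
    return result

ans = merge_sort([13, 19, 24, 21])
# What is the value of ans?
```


merge_sort([13, 19, 24, 21])
Split into [13, 19] and [24, 21]
Left sorted: [13, 19]
Right sorted: [21, 24]
Merge [13, 19] and [21, 24]
= [13, 19, 21, 24]


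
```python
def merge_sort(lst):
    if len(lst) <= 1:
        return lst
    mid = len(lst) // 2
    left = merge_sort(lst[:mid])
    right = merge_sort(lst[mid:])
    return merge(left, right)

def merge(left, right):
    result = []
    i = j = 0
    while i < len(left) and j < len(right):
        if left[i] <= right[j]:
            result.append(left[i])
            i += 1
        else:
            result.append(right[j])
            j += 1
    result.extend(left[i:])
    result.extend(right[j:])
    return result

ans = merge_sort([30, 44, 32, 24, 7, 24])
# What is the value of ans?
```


merge_sort([30, 44, 32, 24, 7, 24])
Split into [30, 44, 32] and [24, 7, 24]
Left sorted: [30, 32, 44]
Right sorted: [7, 24, 24]
Merge [30, 32, 44] and [7, 24, 24]
= [7, 24, 24, 30, 32, 44]


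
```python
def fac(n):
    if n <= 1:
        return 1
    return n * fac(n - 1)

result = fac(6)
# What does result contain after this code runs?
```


fac(6)
= 6 * fac(5)
= 6 * 5 * fac(4)
= 6 * 5 * 4 * fac(3)
= 6 * 5 * 4 * 3 * fac(2)
= 6 * 5 * 4 * 3 * 2 * fac(1)
= 6 * 5 * 4 * 3 * 2 * 1
= 720


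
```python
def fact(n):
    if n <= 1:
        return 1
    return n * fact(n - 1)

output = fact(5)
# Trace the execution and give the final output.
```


fact(5)
= 5 * fact(4)
= 5 * 4 * fact(3)
= 5 * 4 * 3 * fact(2)
= 5 * 4 * 3 * 2 * fact(1)
= 5 * 4 * 3 * 2 * 1
= 120


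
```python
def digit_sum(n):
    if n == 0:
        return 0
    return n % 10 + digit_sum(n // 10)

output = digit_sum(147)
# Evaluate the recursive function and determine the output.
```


digit_sum(147)
= 7 + digit_sum(14)
= 7 + 4 + digit_sum(1)
= 7 + 4 + 1 + digit_sum(0)
= 7 + 4 + 1 + 0
= 12


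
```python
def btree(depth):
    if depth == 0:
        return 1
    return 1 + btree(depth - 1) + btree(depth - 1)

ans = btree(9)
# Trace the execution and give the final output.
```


btree(9)
= 1 + btree(8) + btree(8)
= 1 + 2 * btree(8)
btree(k) = 2^(k+1) - 1
btree(0) = 1
btree(1) = 3
btree(2) = 7
btree(3) = 15
btree(4) = 31
btree(9) = 2^10 - 1 = 1023


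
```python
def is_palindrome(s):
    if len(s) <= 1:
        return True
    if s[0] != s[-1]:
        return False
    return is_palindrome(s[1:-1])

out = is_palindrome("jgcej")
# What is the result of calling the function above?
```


is_palindrome("jgcej")
"jgcej": s[0]='j' == s[-1]='j' -> is_palindrome("gce")
"gce": s[0]='g' != s[-1]='e' -> False
= False


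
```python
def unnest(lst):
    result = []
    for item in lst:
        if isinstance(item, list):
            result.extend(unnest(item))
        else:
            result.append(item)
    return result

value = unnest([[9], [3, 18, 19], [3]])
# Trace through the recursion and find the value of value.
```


unnest([[9], [3, 18, 19], [3]])
Processing each element:
  [9] is a list -> unnest recursively -> [9]
  [3, 18, 19] is a list -> unnest recursively -> [3, 18, 19]
  [3] is a list -> unnest recursively -> [3]
= [9, 3, 18, 19, 3]


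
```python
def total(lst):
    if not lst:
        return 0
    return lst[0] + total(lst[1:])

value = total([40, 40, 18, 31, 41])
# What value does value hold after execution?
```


total([40, 40, 18, 31, 41])
= 40 + total([40, 18, 31, 41])
= 40 + 40 + total([18, 31, 41])
= 40 + 40 + 18 + total([31, 41])
= 40 + 40 + 18 + 31 + total([41])
= 40 + 40 + 18 + 31 + 41 + total([])
= 40 + 40 + 18 + 31 + 41 + 0
= 170


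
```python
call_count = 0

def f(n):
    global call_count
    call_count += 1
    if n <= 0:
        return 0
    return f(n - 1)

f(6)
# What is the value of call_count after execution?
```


f(6) calls f(5) calls ... calls f(0)
Total calls: 6 + 1 (for base case) = 7


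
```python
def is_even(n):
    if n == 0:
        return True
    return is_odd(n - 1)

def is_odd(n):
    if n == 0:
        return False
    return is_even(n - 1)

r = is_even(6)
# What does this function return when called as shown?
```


is_even(6)
= is_odd(5)
= is_even(4)
= is_odd(3)
= is_even(2)
= is_odd(1)
= is_even(0)
n == 0: return True
= True


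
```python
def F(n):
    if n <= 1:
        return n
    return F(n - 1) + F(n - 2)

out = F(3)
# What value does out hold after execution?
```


F(3)
= F(2) + F(1)
Computing bottom-up: F(0)=0, F(1)=1, F(2)=1, F(3)=2
= 2


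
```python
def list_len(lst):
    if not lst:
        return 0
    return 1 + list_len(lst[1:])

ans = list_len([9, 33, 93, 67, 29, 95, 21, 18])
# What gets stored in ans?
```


list_len([9, 33, 93, 67, 29, 95, 21, 18])
= 1 + list_len([33, 93, 67, 29, 95, 21, 18])
= 1 + 1 + list_len([93, 67, 29, 95, 21, 18])
= 1 + 1 + 1 + list_len([67, 29, 95, 21, 18])
= 1 + 1 + 1 + 1 + list_len([29, 95, 21, 18])
= 1 + 1 + 1 + 1 + 1 + list_len([95, 21, 18])
= 1 + 1 + 1 + 1 + 1 + 1 + list_len([21, 18])
= 1 + 1 + 1 + 1 + 1 + 1 + 1 + list_len([18])
= 1 + 1 + 1 + 1 + 1 + 1 + 1 + 1 + list_len([])
= 1 + 1 + 1 + 1 + 1 + 1 + 1 + 1 + 0
= 8
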